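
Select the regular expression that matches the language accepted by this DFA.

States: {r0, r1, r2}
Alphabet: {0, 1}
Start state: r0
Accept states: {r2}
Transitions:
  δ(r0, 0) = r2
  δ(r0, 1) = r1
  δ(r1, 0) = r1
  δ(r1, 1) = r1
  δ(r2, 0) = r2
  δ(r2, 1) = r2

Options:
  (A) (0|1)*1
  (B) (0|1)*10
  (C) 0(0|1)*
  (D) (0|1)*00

Check each option against the DFA on short strings; one disagreement eliminates an option:
  (A) (0|1)*1: on '0' the DFA goes r0 → r2 and accepts (r2 ∈ Accept), but the regex does not match it → eliminate
  (B) (0|1)*10: on '0' the DFA goes r0 → r2 and accepts (r2 ∈ Accept), but the regex does not match it → eliminate
  (C) 0(0|1)*: agrees with the DFA on every string of length ≤ 6
  (D) (0|1)*00: on '0' the DFA goes r0 → r2 and accepts (r2 ∈ Accept), but the regex does not match it → eliminate
Only (C) is consistent with the DFA.
(C) 0(0|1)*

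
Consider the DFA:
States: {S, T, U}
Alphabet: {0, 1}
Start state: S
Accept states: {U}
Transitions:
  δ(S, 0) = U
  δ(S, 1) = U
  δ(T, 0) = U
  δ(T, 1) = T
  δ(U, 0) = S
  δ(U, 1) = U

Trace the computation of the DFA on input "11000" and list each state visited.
read '1': S → U
  read '1': U → U
  read '0': U → S
  read '0': S → U
  read '0': U → S
S -> U -> U -> S -> U -> S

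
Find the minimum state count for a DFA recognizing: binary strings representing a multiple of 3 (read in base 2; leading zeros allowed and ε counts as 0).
By Myhill–Nerode, count the distinguishable equivalence classes: three classes — residue of the binary value mod 3.
3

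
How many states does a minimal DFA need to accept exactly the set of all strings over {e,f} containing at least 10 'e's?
By Myhill–Nerode, count the distinguishable equivalence classes: 11 classes — having seen 0, 1, …, 9, or ≥10 copies of 'e'; any two classes i < j (j ≤ 10) are distinguished by the string e^(10−j), which takes class j to 10 copies (accepted) but leaves class i below 10 (rejected).
11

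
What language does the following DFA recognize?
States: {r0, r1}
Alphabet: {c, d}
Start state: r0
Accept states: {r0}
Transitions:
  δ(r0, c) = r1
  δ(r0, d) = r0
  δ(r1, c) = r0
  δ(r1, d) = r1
Testing a few strings:
  'd' → accept
  'dc' → reject
  'cdd' → reject
  'ccd' → accept
State roles: r0=even number of c's so far; r1=odd number of c's so far
All strings over {c,d} with an even number of c's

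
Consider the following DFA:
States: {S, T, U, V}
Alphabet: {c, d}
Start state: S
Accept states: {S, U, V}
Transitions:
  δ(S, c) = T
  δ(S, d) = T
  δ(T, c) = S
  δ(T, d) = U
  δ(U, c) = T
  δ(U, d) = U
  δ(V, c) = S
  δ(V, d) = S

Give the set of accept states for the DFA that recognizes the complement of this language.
Complement accept states = All states \ Original accept states
= {S, T, U, V} \ {S, U, V}
{T}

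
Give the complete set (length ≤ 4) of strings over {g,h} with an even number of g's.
ε, h, gg, hh, ggh, ghg, hgg, hhh, gggg, gghh, ghgh, ghhg, hggh, hghg, hhgg, hhhh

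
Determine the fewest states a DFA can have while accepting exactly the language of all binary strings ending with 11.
By Myhill–Nerode, count the distinguishable equivalence classes: 3 classes — one per longest suffix of the input that is a prefix of '11' (lengths 0 through 2); only the length-2 class is accepting.
3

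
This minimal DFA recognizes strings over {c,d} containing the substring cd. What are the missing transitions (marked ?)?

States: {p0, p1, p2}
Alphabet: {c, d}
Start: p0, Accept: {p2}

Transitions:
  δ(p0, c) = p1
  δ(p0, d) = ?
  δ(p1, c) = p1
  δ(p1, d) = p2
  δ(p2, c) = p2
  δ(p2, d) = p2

From the language and accept set, identify what each state tracks — p0: no c seen yet; p1: seen a c, waiting for d; p2: substring cd seen.
Each missing δ(q, a) is the state matching the new tracked value after reading a.
δ(p0, d) = p0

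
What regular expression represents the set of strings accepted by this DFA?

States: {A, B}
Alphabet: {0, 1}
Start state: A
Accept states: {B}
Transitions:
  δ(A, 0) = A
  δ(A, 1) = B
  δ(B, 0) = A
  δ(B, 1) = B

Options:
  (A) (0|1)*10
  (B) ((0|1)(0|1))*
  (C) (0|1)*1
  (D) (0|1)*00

Check each option against the DFA on short strings; one disagreement eliminates an option:
  (A) (0|1)*10: on '1' the DFA goes A → B and accepts (B ∈ Accept), but the regex does not match it → eliminate
  (B) ((0|1)(0|1))*: on ε the DFA stays in A and rejects (A ∉ Accept), but the regex matches it → eliminate
  (C) (0|1)*1: agrees with the DFA on every string of length ≤ 6
  (D) (0|1)*00: on '1' the DFA goes A → B and accepts (B ∈ Accept), but the regex does not match it → eliminate
Only (C) is consistent with the DFA.
(C) (0|1)*1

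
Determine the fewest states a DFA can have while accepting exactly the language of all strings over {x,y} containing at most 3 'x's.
By Myhill–Nerode, count the distinguishable equivalence classes: 5 classes — having seen 0, 1, …, 3, or >3 copies of 'x'; counts 0 through 3 are accepting and >3 is dead.
5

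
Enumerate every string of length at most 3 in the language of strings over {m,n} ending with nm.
nm, mnm, nnm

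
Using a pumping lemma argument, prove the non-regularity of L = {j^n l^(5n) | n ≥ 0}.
Assume L is regular with pumping length p. Idea: pumping the j-block breaks the 1:5 ratio.
Choose s = j^p l^(5p) (length 6p ≥ p). By the pumping lemma, s = xyz with |xy| ≤ p, |y| > 0, so y = j^k with k ≥ 1. Then xy²z = j^(p+k) l^(5p). For this to be in L we would need 5p = 5(p+k), i.e. 5k = 0, contradicting k ≥ 1. So xy²z ∉ L.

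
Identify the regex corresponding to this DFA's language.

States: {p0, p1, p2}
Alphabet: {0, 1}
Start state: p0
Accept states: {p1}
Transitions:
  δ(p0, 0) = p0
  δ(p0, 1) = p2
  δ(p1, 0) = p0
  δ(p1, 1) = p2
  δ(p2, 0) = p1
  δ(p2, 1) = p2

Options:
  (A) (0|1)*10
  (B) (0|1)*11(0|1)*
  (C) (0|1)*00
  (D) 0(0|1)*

Check each option against the DFA on short strings; one disagreement eliminates an option:
  (A) (0|1)*10: agrees with the DFA on every string of length ≤ 6
  (B) (0|1)*11(0|1)*: on '10' the DFA goes p0 → p2 → p1 and accepts (p1 ∈ Accept), but the regex does not match it → eliminate
  (C) (0|1)*00: on '00' the DFA goes p0 → p0 → p0 and rejects (p0 ∉ Accept), but the regex matches it → eliminate
  (D) 0(0|1)*: on '0' the DFA goes p0 → p0 and rejects (p0 ∉ Accept), but the regex matches it → eliminate
Only (A) is consistent with the DFA.
(A) (0|1)*10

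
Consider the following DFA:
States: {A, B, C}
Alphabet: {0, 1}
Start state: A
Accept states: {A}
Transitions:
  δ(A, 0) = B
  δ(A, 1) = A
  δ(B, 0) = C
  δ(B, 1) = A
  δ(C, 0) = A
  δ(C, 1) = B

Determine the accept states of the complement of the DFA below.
Complement accept states = All states \ Original accept states
= {A, B, C} \ {A}
{B, C}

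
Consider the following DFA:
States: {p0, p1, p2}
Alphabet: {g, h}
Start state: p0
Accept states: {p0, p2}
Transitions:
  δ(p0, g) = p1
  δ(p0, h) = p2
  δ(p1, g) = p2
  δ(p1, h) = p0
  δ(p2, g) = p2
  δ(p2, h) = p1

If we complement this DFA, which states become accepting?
Complement accept states = All states \ Original accept states
= {p0, p1, p2} \ {p0, p2}
{p1}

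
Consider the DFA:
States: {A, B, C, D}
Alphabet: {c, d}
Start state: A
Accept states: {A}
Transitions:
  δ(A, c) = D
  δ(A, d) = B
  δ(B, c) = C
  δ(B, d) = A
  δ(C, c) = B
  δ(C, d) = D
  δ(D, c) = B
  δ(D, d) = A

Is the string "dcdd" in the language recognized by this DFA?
Processing string "dcdd":
  A --d--> B
  B --c--> C
  C --d--> D
  D --d--> A
Final state: A
Accept states: {A}
Yes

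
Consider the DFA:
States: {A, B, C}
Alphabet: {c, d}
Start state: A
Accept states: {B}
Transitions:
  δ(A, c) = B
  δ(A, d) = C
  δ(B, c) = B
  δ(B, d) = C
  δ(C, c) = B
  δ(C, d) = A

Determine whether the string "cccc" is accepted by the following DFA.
Processing string "cccc":
  A --c--> B
  B --c--> B
  B --c--> B
  B --c--> B
Final state: B
Accept states: {B}
Yes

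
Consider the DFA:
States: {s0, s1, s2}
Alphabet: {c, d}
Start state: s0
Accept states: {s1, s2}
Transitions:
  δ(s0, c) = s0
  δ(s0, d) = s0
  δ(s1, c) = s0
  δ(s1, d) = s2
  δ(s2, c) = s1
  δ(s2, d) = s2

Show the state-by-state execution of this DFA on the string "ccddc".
read 'c': s0 → s0
  read 'c': s0 → s0
  read 'd': s0 → s0
  read 'd': s0 → s0
  read 'c': s0 → s0
s0 -> s0 -> s0 -> s0 -> s0 -> s0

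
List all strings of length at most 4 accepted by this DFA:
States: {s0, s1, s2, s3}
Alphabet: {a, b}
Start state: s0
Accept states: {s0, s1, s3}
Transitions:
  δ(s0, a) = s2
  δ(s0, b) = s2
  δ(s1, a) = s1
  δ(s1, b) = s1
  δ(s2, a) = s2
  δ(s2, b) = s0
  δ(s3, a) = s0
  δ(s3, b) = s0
ε, ab, bb, aab, bab, aaab, abab, abbb, baab, bbab, bbbb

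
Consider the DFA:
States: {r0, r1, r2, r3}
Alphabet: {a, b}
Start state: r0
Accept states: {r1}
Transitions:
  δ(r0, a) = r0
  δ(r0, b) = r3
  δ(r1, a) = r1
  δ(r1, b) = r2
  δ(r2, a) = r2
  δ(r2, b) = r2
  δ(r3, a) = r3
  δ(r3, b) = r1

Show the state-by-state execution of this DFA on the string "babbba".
read 'b': r0 → r3
  read 'a': r3 → r3
  read 'b': r3 → r1
  read 'b': r1 → r2
  read 'b': r2 → r2
  read 'a': r2 → r2
r0 -> r3 -> r3 -> r1 -> r2 -> r2 -> r2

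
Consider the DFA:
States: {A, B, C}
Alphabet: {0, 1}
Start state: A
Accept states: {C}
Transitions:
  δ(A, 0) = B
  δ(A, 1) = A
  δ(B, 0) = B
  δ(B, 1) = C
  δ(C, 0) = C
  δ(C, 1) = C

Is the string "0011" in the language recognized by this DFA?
Processing string "0011":
  A --0--> B
  B --0--> B
  B --1--> C
  C --1--> C
Final state: C
Accept states: {C}
Yes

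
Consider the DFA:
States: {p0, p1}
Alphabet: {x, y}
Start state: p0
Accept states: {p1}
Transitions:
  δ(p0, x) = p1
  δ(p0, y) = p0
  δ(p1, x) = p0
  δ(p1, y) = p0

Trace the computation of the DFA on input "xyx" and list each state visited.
read 'x': p0 → p1
  read 'y': p1 → p0
  read 'x': p0 → p1
p0 -> p1 -> p0 -> p1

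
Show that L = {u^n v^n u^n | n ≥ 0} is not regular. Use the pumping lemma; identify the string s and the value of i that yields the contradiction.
Assume L is regular with pumping length p. Idea: pumping the first u-block unbalances it against the other two.
Choose s = u^p v^p u^p ∈ L (|s| = 3p ≥ p). By the pumping lemma, s = xyz with |xy| ≤ p, |y| > 0, so y = u^k with k ≥ 1, inside the first u-block. Then xy²z = u^(p+k) v^p u^p. The first block has length p+k ≠ p, so the three block lengths are no longer equal and xy²z ∉ L.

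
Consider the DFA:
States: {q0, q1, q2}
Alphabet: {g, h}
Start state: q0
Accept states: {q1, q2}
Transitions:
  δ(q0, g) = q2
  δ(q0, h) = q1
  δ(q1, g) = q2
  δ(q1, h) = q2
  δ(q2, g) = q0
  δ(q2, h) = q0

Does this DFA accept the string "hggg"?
Processing string "hggg":
  q0 --h--> q1
  q1 --g--> q2
  q2 --g--> q0
  q0 --g--> q2
Final state: q2
Accept states: {q1, q2}
Yes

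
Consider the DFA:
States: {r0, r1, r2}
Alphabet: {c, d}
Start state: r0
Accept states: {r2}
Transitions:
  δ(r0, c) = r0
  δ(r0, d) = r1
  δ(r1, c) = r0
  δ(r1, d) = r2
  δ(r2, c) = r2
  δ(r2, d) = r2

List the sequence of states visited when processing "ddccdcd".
read 'd': r0 → r1
  read 'd': r1 → r2
  read 'c': r2 → r2
  read 'c': r2 → r2
  read 'd': r2 → r2
  read 'c': r2 → r2
  read 'd': r2 → r2
r0 -> r1 -> r2 -> r2 -> r2 -> r2 -> r2 -> r2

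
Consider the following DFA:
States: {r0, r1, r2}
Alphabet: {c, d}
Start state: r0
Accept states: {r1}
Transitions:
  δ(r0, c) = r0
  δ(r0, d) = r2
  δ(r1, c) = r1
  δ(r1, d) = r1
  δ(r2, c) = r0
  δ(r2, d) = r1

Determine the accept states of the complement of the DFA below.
Complement accept states = All states \ Original accept states
= {r0, r1, r2} \ {r1}
{r0, r2}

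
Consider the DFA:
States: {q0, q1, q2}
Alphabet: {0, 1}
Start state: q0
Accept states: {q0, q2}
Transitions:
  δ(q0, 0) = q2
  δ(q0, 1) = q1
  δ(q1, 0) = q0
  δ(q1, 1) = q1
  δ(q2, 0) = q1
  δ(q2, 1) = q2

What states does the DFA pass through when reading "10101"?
read '1': q0 → q1
  read '0': q1 → q0
  read '1': q0 → q1
  read '0': q1 → q0
  read '1': q0 → q1
q0 -> q1 -> q0 -> q1 -> q0 -> q1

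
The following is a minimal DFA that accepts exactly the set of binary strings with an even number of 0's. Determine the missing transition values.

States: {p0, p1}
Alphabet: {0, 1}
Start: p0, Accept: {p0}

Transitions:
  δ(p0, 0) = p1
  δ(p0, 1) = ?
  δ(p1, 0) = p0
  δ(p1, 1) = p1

From the language and accept set, identify what each state tracks — p0: even number of 0's so far; p1: odd number of 0's so far.
Each missing δ(q, a) is the state matching the new tracked value after reading a.
δ(p0, 1) = p0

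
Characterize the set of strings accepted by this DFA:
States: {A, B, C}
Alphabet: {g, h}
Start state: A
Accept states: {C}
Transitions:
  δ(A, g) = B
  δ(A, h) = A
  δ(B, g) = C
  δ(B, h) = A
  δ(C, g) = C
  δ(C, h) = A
Testing a few strings:
  'ggg' → accept
  'gg' → accept
  'hgh' → reject
  'hh' → reject
State roles: A=last symbol not g; B=one trailing g; C=two trailing g's
All strings over {g,h} ending with gg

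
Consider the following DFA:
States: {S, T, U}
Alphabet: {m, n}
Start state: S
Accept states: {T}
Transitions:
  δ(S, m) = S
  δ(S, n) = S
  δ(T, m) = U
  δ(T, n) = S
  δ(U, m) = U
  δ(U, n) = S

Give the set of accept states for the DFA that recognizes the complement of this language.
Complement accept states = All states \ Original accept states
= {S, T, U} \ {T}
{S, U}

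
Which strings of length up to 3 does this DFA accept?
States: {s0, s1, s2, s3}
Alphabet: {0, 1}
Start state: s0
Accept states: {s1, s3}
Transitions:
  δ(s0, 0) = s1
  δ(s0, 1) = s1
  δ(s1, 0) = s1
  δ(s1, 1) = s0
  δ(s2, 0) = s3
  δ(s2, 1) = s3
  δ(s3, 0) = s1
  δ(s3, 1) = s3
0, 1, 00, 10, 000, 010, 011, 100, 110, 111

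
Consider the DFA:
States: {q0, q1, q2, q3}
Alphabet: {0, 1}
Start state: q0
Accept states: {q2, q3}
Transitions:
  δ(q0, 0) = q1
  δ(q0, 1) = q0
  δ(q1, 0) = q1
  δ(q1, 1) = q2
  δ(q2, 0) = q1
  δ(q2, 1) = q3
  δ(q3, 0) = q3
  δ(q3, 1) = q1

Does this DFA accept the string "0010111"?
Processing string "0010111":
  q0 --0--> q1
  q1 --0--> q1
  q1 --1--> q2
  q2 --0--> q1
  q1 --1--> q2
  q2 --1--> q3
  q3 --1--> q1
Final state: q1
Accept states: {q2, q3}
No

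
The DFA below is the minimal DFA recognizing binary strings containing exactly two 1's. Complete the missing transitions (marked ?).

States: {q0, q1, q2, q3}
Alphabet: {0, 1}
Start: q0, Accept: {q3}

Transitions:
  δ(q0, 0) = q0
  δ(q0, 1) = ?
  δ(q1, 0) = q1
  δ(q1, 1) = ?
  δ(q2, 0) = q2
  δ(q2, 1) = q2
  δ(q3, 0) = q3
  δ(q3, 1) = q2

From the language and accept set, identify what each state tracks — q0: zero 1's; q1: one 1; q2: ≥ three 1's (dead); q3: two 1's.
Each missing δ(q, a) is the state matching the new tracked value after reading a.
δ(q0, 1) = q1; δ(q1, 1) = q3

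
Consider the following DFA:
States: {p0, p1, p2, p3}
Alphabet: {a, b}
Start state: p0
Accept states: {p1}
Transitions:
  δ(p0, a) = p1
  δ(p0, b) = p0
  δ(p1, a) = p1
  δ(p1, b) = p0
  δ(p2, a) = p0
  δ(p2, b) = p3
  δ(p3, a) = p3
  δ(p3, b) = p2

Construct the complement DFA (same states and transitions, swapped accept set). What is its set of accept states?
Complement accept states = All states \ Original accept states
= {p0, p1, p2, p3} \ {p1}
{p0, p2, p3}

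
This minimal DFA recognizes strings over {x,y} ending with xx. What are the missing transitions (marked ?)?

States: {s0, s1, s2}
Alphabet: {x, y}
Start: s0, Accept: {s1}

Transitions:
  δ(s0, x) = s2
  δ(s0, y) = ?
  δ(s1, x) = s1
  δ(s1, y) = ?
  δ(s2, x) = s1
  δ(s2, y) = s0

From the language and accept set, identify what each state tracks — s0: last symbol not x; s1: two trailing x's; s2: one trailing x.
Each missing δ(q, a) is the state matching the new tracked value after reading a.
δ(s0, y) = s0; δ(s1, y) = s0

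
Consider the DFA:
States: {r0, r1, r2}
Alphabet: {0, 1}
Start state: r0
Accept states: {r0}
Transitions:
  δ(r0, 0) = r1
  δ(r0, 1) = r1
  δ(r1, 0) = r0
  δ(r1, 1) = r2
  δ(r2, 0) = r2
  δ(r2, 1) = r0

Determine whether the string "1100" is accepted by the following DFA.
Processing string "1100":
  r0 --1--> r1
  r1 --1--> r2
  r2 --0--> r2
  r2 --0--> r2
Final state: r2
Accept states: {r0}
No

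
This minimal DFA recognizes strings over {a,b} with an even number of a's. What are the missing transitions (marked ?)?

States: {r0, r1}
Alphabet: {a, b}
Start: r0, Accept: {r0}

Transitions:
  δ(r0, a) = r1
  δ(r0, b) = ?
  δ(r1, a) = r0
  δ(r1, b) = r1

From the language and accept set, identify what each state tracks — r0: even number of a's so far; r1: odd number of a's so far.
Each missing δ(q, a) is the state matching the new tracked value after reading a.
δ(r0, b) = r0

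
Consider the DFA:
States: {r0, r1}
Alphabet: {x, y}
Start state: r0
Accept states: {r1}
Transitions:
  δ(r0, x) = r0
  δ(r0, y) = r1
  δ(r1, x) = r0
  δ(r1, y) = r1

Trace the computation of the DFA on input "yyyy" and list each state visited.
read 'y': r0 → r1
  read 'y': r1 → r1
  read 'y': r1 → r1
  read 'y': r1 → r1
r0 -> r1 -> r1 -> r1 -> r1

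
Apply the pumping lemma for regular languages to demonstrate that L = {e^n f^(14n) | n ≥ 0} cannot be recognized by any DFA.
Assume L is regular with pumping length p. Idea: pumping the e-block breaks the 1:14 ratio.
Choose s = e^p f^(14p) (length 15p ≥ p). By the pumping lemma, s = xyz with |xy| ≤ p, |y| > 0, so y = e^k with k ≥ 1. Then xy²z = e^(p+k) f^(14p). For this to be in L we would need 14p = 14(p+k), i.e. 14k = 0, contradicting k ≥ 1. So xy²z ∉ L.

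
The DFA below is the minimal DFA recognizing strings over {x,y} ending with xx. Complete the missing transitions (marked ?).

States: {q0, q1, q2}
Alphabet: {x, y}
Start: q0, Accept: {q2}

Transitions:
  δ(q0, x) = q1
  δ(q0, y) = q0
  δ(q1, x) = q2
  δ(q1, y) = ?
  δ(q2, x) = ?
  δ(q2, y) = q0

From the language and accept set, identify what each state tracks — q0: last symbol not x; q1: one trailing x; q2: two trailing x's.
Each missing δ(q, a) is the state matching the new tracked value after reading a.
δ(q1, y) = q0; δ(q2, x) = q2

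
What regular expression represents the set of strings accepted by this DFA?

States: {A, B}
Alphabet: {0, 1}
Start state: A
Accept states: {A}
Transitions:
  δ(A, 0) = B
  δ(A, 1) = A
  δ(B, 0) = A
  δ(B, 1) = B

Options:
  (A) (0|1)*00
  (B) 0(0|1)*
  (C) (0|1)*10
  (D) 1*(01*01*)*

Check each option against the DFA on short strings; one disagreement eliminates an option:
  (A) (0|1)*00: on ε the DFA stays in A and accepts (A ∈ Accept), but the regex does not match it → eliminate
  (B) 0(0|1)*: on ε the DFA stays in A and accepts (A ∈ Accept), but the regex does not match it → eliminate
  (C) (0|1)*10: on ε the DFA stays in A and accepts (A ∈ Accept), but the regex does not match it → eliminate
  (D) 1*(01*01*)*: agrees with the DFA on every string of length ≤ 6
Only (D) is consistent with the DFA.
(D) 1*(01*01*)*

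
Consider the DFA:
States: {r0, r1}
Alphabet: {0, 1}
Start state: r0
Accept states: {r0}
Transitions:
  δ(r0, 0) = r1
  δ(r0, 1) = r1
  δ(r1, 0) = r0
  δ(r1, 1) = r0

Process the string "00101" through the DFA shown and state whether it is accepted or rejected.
Processing string "00101":
  r0 --0--> r1
  r1 --0--> r0
  r0 --1--> r1
  r1 --0--> r0
  r0 --1--> r1
Final state: r1
Accept states: {r0}
No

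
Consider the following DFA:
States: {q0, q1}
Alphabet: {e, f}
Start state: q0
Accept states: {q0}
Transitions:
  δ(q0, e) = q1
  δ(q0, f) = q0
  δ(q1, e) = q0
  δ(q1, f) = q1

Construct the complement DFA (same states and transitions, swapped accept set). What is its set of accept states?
Complement accept states = All states \ Original accept states
= {q0, q1} \ {q0}
{q1}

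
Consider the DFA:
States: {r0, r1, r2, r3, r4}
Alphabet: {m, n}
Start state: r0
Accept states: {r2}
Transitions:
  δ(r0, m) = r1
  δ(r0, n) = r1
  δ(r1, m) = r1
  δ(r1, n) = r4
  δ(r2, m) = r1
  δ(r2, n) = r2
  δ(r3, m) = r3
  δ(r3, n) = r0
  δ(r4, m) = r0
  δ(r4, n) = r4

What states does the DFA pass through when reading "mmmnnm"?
read 'm': r0 → r1
  read 'm': r1 → r1
  read 'm': r1 → r1
  read 'n': r1 → r4
  read 'n': r4 → r4
  read 'm': r4 → r0
r0 -> r1 -> r1 -> r1 -> r4 -> r4 -> r0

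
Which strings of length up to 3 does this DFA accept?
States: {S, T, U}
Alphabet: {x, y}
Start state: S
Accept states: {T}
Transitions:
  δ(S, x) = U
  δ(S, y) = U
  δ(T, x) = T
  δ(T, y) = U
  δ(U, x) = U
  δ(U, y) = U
None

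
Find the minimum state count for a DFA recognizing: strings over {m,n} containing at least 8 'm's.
By Myhill–Nerode, count the distinguishable equivalence classes: 9 classes — having seen 0, 1, …, 7, or ≥8 copies of 'm'; any two classes i < j (j ≤ 8) are distinguished by the string m^(8−j), which takes class j to 8 copies (accepted) but leaves class i below 8 (rejected).
9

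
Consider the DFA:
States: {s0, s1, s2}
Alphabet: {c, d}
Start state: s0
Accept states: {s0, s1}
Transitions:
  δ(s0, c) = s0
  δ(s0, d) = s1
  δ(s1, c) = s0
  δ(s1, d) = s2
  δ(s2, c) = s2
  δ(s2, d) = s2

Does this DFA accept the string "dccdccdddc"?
Processing string "dccdccdddc":
  s0 --d--> s1
  s1 --c--> s0
  s0 --c--> s0
  s0 --d--> s1
  s1 --c--> s0
  s0 --c--> s0
  s0 --d--> s1
  s1 --d--> s2
  s2 --d--> s2
  s2 --c--> s2
Final state: s2
Accept states: {s0, s1}
No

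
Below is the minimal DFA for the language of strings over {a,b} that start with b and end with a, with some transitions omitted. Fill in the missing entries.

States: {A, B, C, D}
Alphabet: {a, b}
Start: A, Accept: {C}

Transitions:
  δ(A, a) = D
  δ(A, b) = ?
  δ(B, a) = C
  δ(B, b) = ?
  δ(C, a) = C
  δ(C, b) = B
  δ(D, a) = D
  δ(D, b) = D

From the language and accept set, identify what each state tracks — A: no input read; B: started with b, last symbol b; C: started with b, last symbol a; D: started with a (dead).
Each missing δ(q, a) is the state matching the new tracked value after reading a.
δ(A, b) = B; δ(B, b) = B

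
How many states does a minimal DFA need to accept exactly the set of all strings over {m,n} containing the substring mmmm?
By Myhill–Nerode, count the distinguishable equivalence classes: 5 classes — one per longest suffix of the input that is a prefix of 'mmmm' (lengths 0 through 3), plus an absorbing 'already seen mmmm' class.
5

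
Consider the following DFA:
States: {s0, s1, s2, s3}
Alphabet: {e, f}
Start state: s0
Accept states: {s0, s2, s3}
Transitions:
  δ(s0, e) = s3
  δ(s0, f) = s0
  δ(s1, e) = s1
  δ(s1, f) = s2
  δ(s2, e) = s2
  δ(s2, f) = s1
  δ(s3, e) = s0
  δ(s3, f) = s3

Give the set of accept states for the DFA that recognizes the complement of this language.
Complement accept states = All states \ Original accept states
= {s0, s1, s2, s3} \ {s0, s2, s3}
{s1}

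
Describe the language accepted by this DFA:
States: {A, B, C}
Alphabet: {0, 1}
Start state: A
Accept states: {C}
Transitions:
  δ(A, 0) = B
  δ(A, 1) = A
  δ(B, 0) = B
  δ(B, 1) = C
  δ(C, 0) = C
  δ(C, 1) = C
Testing a few strings:
  '1111' → reject
  '10' → reject
  '1' → reject
  '11' → reject
State roles: A=no 0 seen yet; B=seen a 0, waiting for 1; C=substring 01 seen
All binary strings containing the substring 01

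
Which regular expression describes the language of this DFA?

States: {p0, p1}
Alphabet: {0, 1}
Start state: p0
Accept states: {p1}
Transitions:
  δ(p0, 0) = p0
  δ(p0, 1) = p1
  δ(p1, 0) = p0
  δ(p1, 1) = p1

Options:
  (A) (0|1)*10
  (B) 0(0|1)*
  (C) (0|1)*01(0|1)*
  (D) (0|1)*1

Check each option against the DFA on short strings; one disagreement eliminates an option:
  (A) (0|1)*10: on '1' the DFA goes p0 → p1 and accepts (p1 ∈ Accept), but the regex does not match it → eliminate
  (B) 0(0|1)*: on '0' the DFA goes p0 → p0 and rejects (p0 ∉ Accept), but the regex matches it → eliminate
  (C) (0|1)*01(0|1)*: on '1' the DFA goes p0 → p1 and accepts (p1 ∈ Accept), but the regex does not match it → eliminate
  (D) (0|1)*1: agrees with the DFA on every string of length ≤ 6
Only (D) is consistent with the DFA.
(D) (0|1)*1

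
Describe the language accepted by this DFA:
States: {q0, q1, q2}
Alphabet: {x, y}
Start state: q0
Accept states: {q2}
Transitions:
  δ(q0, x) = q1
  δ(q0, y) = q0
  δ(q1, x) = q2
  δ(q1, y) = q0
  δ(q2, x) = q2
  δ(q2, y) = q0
Testing a few strings:
  'xyx' → reject
  'yy' → reject
  'yx' → reject
  'xxxy' → reject
State roles: q0=last symbol not x; q1=one trailing x; q2=two trailing x's
All strings over {x,y} ending with xx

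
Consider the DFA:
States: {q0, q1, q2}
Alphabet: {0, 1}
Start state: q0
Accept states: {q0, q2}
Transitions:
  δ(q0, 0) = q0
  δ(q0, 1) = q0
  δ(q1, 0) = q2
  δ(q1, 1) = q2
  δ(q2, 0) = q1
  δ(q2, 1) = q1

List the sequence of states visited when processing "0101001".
read '0': q0 → q0
  read '1': q0 → q0
  read '0': q0 → q0
  read '1': q0 → q0
  read '0': q0 → q0
  read '0': q0 → q0
  read '1': q0 → q0
q0 -> q0 -> q0 -> q0 -> q0 -> q0 -> q0 -> q0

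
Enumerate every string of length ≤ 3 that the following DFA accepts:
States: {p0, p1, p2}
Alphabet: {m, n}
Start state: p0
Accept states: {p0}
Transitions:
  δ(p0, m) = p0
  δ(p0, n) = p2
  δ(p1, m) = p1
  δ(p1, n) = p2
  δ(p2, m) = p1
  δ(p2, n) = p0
ε, m, mm, nn, mmm, mnn, nnm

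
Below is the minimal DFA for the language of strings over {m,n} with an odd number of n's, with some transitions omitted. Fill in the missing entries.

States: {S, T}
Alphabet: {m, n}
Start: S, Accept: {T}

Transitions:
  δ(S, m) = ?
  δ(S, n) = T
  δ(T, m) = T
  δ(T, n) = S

From the language and accept set, identify what each state tracks — S: even number of n's so far; T: odd number of n's so far.
Each missing δ(q, a) is the state matching the new tracked value after reading a.
δ(S, m) = S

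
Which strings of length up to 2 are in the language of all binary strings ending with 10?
10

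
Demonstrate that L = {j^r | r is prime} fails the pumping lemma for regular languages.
Assume L is regular with pumping length p. Idea: pumping by a suitable count produces a composite length.
Let q be a prime with q ≥ p and choose s = j^q ∈ L. By the pumping lemma, s = xyz with |xy| ≤ p, |y| = k ≥ 1. Take i = q+1: |xy^(q+1)z| = q + q·k = q(1+k). Since q ≥ 2 and 1+k ≥ 2, q(1+k) is composite, so xy^(q+1)z ∉ L.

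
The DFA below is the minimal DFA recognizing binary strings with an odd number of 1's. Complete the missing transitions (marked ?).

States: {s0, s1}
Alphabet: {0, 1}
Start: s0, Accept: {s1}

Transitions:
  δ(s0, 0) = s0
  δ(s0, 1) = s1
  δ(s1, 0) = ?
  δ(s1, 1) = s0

From the language and accept set, identify what each state tracks — s0: even number of 1's so far; s1: odd number of 1's so far.
Each missing δ(q, a) is the state matching the new tracked value after reading a.
δ(s1, 0) = s1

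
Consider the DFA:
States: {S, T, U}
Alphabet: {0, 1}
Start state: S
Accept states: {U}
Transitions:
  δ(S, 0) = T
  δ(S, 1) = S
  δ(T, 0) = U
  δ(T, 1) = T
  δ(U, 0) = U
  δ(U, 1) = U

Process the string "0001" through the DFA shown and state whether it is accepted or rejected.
Processing string "0001":
  S --0--> T
  T --0--> U
  U --0--> U
  U --1--> U
Final state: U
Accept states: {U}
Yes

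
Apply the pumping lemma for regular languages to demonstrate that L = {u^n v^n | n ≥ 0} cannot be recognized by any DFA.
Assume L is regular with pumping length p. Idea: pumping the u-block changes the count balance.
Choose s = u^p v^p (length 2p ≥ p). By the pumping lemma, s = xyz with |xy| ≤ p, |y| > 0. So y = u^k for some k > 0 (since xy is entirely within the u's). Pumping gives xy²z = u^(p+k) v^p, which is not in L since p+k ≠ p.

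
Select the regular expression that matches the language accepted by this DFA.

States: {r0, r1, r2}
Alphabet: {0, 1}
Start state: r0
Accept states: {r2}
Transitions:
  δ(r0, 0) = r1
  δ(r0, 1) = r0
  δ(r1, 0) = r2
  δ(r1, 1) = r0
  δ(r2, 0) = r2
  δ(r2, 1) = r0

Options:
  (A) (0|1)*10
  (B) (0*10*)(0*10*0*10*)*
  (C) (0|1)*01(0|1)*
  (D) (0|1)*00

Check each option against the DFA on short strings; one disagreement eliminates an option:
  (A) (0|1)*10: on '00' the DFA goes r0 → r1 → r2 and accepts (r2 ∈ Accept), but the regex does not match it → eliminate
  (B) (0*10*)(0*10*0*10*)*: on '1' the DFA goes r0 → r0 and rejects (r0 ∉ Accept), but the regex matches it → eliminate
  (C) (0|1)*01(0|1)*: on '00' the DFA goes r0 → r1 → r2 and accepts (r2 ∈ Accept), but the regex does not match it → eliminate
  (D) (0|1)*00: agrees with the DFA on every string of length ≤ 6
Only (D) is consistent with the DFA.
(D) (0|1)*00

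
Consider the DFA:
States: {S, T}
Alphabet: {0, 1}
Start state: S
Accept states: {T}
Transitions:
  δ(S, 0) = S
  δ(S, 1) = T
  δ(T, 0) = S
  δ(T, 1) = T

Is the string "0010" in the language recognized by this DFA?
Processing string "0010":
  S --0--> S
  S --0--> S
  S --1--> T
  T --0--> S
Final state: S
Accept states: {T}
No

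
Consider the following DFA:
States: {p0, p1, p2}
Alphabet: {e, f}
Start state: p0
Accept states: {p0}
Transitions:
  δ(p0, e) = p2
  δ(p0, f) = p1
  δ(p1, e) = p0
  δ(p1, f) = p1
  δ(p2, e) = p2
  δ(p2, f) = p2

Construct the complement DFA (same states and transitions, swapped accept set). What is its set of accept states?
Complement accept states = All states \ Original accept states
= {p0, p1, p2} \ {p0}
{p1, p2}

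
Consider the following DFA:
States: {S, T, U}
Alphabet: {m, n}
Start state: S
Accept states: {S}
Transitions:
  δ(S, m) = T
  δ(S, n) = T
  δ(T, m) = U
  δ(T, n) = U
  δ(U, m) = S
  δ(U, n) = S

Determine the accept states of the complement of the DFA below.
Complement accept states = All states \ Original accept states
= {S, T, U} \ {S}
{T, U}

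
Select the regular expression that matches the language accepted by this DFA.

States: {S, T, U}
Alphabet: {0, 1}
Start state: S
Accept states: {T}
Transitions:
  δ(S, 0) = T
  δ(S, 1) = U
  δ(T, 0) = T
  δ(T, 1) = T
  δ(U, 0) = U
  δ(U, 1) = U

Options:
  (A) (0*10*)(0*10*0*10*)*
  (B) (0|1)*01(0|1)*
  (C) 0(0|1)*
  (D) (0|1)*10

Check each option against the DFA on short strings; one disagreement eliminates an option:
  (A) (0*10*)(0*10*0*10*)*: on '0' the DFA goes S → T and accepts (T ∈ Accept), but the regex does not match it → eliminate
  (B) (0|1)*01(0|1)*: on '0' the DFA goes S → T and accepts (T ∈ Accept), but the regex does not match it → eliminate
  (C) 0(0|1)*: agrees with the DFA on every string of length ≤ 6
  (D) (0|1)*10: on '0' the DFA goes S → T and accepts (T ∈ Accept), but the regex does not match it → eliminate
Only (C) is consistent with the DFA.
(C) 0(0|1)*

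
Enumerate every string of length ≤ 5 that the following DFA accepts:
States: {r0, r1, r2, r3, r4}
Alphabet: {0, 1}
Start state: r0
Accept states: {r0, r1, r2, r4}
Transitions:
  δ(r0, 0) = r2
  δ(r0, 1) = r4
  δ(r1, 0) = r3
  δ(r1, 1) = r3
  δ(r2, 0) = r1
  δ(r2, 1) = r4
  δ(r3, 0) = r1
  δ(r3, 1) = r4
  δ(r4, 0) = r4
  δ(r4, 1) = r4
ε, 0, 1, 00, 01, 10, 11, 010, 011, 100, 101, 110, 111, 0000, 0001, 0010, 0011, 0100, 0101, 0110, 0111, 1000, 1001, 1010, 1011, 1100, 1101, 1110, 1111, 00010, 00011, 00110, 00111, 01000, 01001, 01010, 01011, 01100, 01101, 01110, 01111, 10000, 10001, 10010, 10011, 10100, 10101, 10110, 10111, 11000, 11001, 11010, 11011, 11100, 11101, 11110, 11111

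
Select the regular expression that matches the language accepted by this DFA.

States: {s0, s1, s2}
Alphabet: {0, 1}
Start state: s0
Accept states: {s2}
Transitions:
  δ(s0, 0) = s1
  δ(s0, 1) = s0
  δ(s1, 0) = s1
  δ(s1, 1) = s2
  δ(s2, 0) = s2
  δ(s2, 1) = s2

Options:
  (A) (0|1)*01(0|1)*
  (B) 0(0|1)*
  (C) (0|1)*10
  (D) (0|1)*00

Check each option against the DFA on short strings; one disagreement eliminates an option:
  (A) (0|1)*01(0|1)*: agrees with the DFA on every string of length ≤ 6
  (B) 0(0|1)*: on '0' the DFA goes s0 → s1 and rejects (s1 ∉ Accept), but the regex matches it → eliminate
  (C) (0|1)*10: on '01' the DFA goes s0 → s1 → s2 and accepts (s2 ∈ Accept), but the regex does not match it → eliminate
  (D) (0|1)*00: on '00' the DFA goes s0 → s1 → s1 and rejects (s1 ∉ Accept), but the regex matches it → eliminate
Only (A) is consistent with the DFA.
(A) (0|1)*01(0|1)*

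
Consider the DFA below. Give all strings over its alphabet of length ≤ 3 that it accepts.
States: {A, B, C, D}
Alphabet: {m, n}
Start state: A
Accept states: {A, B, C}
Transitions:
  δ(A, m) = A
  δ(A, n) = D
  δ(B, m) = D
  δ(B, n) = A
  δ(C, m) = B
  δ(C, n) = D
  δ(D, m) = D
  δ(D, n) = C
ε, m, mm, nn, mmm, mnn, nmn, nnm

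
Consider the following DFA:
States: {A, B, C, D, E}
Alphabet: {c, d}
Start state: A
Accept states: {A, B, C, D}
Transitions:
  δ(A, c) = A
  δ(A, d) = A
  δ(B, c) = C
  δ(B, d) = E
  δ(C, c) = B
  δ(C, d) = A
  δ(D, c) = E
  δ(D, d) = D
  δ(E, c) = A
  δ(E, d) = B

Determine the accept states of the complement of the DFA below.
Complement accept states = All states \ Original accept states
= {A, B, C, D, E} \ {A, B, C, D}
{E}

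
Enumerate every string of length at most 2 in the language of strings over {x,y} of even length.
ε, xx, xy, yx, yy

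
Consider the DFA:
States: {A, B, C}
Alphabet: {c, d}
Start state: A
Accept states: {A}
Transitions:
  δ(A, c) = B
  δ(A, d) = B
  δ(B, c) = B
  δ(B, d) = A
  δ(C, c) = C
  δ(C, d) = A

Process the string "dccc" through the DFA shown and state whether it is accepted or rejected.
Processing string "dccc":
  A --d--> B
  B --c--> B
  B --c--> B
  B --c--> B
Final state: B
Accept states: {A}
No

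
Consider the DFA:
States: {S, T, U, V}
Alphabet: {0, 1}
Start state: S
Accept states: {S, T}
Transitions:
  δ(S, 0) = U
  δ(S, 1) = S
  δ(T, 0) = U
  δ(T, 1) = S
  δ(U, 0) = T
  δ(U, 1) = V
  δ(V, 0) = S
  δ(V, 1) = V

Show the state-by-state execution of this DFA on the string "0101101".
read '0': S → U
  read '1': U → V
  read '0': V → S
  read '1': S → S
  read '1': S → S
  read '0': S → U
  read '1': U → V
S -> U -> V -> S -> S -> S -> U -> V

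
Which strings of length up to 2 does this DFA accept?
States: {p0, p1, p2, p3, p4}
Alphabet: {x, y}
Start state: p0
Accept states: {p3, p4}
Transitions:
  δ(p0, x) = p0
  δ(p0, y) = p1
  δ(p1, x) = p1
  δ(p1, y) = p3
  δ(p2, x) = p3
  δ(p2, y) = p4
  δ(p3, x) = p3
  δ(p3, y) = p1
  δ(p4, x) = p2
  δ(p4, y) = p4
yy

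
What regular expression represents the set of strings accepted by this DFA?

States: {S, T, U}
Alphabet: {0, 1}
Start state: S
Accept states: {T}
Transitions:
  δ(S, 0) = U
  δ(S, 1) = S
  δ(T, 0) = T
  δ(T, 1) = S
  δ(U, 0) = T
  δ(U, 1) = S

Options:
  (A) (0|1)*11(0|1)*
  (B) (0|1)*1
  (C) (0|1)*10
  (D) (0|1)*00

Check each option against the DFA on short strings; one disagreement eliminates an option:
  (A) (0|1)*11(0|1)*: on '00' the DFA goes S → U → T and accepts (T ∈ Accept), but the regex does not match it → eliminate
  (B) (0|1)*1: on '1' the DFA goes S → S and rejects (S ∉ Accept), but the regex matches it → eliminate
  (C) (0|1)*10: on '00' the DFA goes S → U → T and accepts (T ∈ Accept), but the regex does not match it → eliminate
  (D) (0|1)*00: agrees with the DFA on every string of length ≤ 6
Only (D) is consistent with the DFA.
(D) (0|1)*00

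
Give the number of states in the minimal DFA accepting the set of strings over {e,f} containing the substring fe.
By Myhill–Nerode, count the distinguishable equivalence classes: 3 classes — one per longest suffix of the input that is a prefix of 'fe' (lengths 0 through 1), plus an absorbing 'already seen fe' class.
3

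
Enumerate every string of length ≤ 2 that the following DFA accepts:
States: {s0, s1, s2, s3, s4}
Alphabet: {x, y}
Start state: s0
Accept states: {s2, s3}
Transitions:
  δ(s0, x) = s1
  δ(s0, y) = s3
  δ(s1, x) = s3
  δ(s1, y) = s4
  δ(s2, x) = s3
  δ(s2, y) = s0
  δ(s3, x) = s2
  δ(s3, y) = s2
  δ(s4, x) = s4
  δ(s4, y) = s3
y, xx, yx, yy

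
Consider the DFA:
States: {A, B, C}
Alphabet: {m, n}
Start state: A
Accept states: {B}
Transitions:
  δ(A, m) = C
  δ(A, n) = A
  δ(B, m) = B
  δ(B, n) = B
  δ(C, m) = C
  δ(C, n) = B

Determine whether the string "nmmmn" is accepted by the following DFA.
Processing string "nmmmn":
  A --n--> A
  A --m--> C
  C --m--> C
  C --m--> C
  C --n--> B
Final state: B
Accept states: {B}
Yes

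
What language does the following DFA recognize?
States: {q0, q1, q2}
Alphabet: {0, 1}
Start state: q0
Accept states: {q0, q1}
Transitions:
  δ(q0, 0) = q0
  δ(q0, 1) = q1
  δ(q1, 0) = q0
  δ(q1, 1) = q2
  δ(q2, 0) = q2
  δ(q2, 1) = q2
Testing a few strings:
  '0' → accept
  '11' → reject
  '1' → accept
  '10' → accept
State roles: q0=last symbol not 1 (ok); q1=last symbol 1 (ok); q2=saw 11 (dead)
All binary strings with no two consecutive 1's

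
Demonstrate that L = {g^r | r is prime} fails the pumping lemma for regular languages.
Assume L is regular with pumping length p. Idea: pumping by a suitable count produces a composite length.
Let q be a prime with q ≥ p and choose s = g^q ∈ L. By the pumping lemma, s = xyz with |xy| ≤ p, |y| = k ≥ 1. Take i = q+1: |xy^(q+1)z| = q + q·k = q(1+k). Since q ≥ 2 and 1+k ≥ 2, q(1+k) is composite, so xy^(q+1)z ∉ L.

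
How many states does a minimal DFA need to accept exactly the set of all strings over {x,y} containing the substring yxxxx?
By Myhill–Nerode, count the distinguishable equivalence classes: 6 classes — one per longest suffix of the input that is a prefix of 'yxxxx' (lengths 0 through 4), plus an absorbing 'already seen yxxxx' class.
6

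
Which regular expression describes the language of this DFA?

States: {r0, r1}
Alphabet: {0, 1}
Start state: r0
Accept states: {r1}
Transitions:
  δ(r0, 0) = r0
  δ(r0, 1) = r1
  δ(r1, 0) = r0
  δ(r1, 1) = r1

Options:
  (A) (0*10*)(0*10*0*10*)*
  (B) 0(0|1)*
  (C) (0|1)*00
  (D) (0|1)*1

Check each option against the DFA on short strings; one disagreement eliminates an option:
  (A) (0*10*)(0*10*0*10*)*: on '10' the DFA goes r0 → r1 → r0 and rejects (r0 ∉ Accept), but the regex matches it → eliminate
  (B) 0(0|1)*: on '0' the DFA goes r0 → r0 and rejects (r0 ∉ Accept), but the regex matches it → eliminate
  (C) (0|1)*00: on '1' the DFA goes r0 → r1 and accepts (r1 ∈ Accept), but the regex does not match it → eliminate
  (D) (0|1)*1: agrees with the DFA on every string of length ≤ 6
Only (D) is consistent with the DFA.
(D) (0|1)*1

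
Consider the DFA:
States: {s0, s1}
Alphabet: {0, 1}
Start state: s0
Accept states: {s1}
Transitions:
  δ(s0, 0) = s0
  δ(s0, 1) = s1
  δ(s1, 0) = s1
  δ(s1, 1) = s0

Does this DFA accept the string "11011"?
Processing string "11011":
  s0 --1--> s1
  s1 --1--> s0
  s0 --0--> s0
  s0 --1--> s1
  s1 --1--> s0
Final state: s0
Accept states: {s1}
No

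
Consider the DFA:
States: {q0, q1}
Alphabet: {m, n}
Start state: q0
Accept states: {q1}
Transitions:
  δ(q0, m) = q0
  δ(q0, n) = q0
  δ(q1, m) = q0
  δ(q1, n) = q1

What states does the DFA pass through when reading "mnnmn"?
read 'm': q0 → q0
  read 'n': q0 → q0
  read 'n': q0 → q0
  read 'm': q0 → q0
  read 'n': q0 → q0
q0 -> q0 -> q0 -> q0 -> q0 -> q0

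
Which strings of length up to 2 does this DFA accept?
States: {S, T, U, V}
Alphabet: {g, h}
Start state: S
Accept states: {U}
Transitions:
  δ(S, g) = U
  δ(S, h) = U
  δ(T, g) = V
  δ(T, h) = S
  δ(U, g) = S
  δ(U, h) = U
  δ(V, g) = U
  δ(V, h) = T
g, h, gh, hh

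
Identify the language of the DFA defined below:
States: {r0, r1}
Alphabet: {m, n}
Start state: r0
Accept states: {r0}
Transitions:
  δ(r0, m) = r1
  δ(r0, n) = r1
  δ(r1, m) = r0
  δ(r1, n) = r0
Testing a few strings:
  'nnm' → reject
  'nn' → accept
  'nm' → accept
  'm' → reject
State roles: r0=even length so far; r1=odd length so far
All strings over {m,n} of even length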